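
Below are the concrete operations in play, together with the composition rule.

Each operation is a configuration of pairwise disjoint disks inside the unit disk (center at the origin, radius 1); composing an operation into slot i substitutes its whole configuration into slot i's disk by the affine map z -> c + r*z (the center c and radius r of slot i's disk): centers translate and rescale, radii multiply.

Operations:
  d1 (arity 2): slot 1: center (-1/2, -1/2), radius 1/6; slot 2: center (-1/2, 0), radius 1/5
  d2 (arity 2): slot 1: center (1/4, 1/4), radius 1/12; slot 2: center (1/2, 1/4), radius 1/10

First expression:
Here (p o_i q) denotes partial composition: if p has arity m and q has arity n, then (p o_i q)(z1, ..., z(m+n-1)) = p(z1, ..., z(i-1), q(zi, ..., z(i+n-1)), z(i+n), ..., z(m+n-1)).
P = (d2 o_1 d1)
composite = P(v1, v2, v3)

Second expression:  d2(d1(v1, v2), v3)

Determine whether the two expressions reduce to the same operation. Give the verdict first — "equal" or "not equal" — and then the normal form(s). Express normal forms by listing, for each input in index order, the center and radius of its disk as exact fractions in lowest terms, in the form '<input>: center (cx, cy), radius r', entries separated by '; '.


The first expression, normalized: v1: center (5/24, 5/24), radius 1/72; v2: center (5/24, 1/4), radius 1/60; v3: center (1/2, 1/4), radius 1/10
The second expression, normalized: v1: center (5/24, 5/24), radius 1/72; v2: center (5/24, 1/4), radius 1/60; v3: center (1/2, 1/4), radius 1/10
Same normal form: equal.

equal: each reduces to v1: center (5/24, 5/24), radius 1/72; v2: center (5/24, 1/4), radius 1/60; v3: center (1/2, 1/4), radius 1/10


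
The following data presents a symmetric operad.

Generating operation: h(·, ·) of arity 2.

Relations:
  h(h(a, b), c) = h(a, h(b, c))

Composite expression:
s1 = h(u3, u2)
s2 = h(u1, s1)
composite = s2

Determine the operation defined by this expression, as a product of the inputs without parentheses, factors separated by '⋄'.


u1 ⋄ u3 ⋄ u2

All parenthesizations of h agree; list the u-inputs left to right.
h(u3, u2) spells out as u3 ⋄ u2
h(u1, h(u3, u2)) spells out as u1 ⋄ u3 ⋄ u2


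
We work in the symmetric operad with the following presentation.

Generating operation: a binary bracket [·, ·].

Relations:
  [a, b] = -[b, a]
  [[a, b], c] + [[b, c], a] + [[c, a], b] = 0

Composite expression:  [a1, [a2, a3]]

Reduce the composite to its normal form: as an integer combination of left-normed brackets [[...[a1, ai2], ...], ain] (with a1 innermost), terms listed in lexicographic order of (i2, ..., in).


[[a1, a2], a3] - [[a1, a3], a2]

Skip Jacobi rewriting: expand, keep a1-initial words, read off terms.
Composite bracket: [a1, [a2, a3]]
Under [a, b] = ab - ba we get 4 signed associative words (2^2 = 4).
Collect the words opening with a1:
  a1a2a3 appears with sign +1, giving the term +[[a1, a2], a3]
  a1a3a2 appears with sign -1, giving the term -[[a1, a3], a2]


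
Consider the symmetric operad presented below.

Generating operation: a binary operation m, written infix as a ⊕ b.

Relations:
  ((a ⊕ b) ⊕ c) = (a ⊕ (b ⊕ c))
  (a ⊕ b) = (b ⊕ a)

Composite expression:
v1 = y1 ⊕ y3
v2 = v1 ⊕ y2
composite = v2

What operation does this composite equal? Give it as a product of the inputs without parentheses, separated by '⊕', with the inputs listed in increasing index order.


y1 ⊕ y2 ⊕ y3

Both nesting and order wash out for m; what remains is which y's occur.
(y1 ⊕ y3) reduces to y1 ⊕ y3
((y1 ⊕ y3) ⊕ y2) reduces to y1 ⊕ y3 ⊕ y2
the factors in increasing index order: y1 ⊕ y2 ⊕ y3


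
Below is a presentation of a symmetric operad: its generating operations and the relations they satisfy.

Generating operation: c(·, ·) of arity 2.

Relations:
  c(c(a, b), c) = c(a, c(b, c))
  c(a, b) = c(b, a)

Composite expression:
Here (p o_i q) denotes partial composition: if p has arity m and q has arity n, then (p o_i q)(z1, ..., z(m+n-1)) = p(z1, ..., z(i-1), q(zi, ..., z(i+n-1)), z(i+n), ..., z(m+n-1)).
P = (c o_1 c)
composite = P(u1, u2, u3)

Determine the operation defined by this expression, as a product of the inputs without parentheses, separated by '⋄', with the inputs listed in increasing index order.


Reordering under c is free, so list the u-inputs canonically.
c(u1, u2) linearizes to u1 ⋄ u2
c(c(u1, u2), u3) linearizes to u1 ⋄ u2 ⋄ u3
commutativity sorts the factors: u1 ⋄ u2 ⋄ u3

u1 ⋄ u2 ⋄ u3


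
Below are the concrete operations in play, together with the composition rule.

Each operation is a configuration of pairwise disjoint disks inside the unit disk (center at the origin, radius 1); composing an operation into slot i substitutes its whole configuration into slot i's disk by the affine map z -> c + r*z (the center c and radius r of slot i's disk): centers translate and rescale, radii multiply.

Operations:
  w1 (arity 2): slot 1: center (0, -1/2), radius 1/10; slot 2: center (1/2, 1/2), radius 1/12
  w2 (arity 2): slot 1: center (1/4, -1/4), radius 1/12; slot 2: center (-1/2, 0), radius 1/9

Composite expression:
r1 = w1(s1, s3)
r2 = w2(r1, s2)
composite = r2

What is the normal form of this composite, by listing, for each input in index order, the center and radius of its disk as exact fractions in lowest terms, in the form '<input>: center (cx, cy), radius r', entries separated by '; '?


Nesting under w2 composes maps z -> c + r*z down each s-path.
s1: after 2 affine steps, its disk has center (1/4, -7/24), radius 1/120
s3: after 2 affine steps, its disk has center (7/24, -5/24), radius 1/144
s2: after 1 affine step, its disk has center (-1/2, 0), radius 1/9

s1: center (1/4, -7/24), radius 1/120; s2: center (-1/2, 0), radius 1/9; s3: center (7/24, -5/24), radius 1/144


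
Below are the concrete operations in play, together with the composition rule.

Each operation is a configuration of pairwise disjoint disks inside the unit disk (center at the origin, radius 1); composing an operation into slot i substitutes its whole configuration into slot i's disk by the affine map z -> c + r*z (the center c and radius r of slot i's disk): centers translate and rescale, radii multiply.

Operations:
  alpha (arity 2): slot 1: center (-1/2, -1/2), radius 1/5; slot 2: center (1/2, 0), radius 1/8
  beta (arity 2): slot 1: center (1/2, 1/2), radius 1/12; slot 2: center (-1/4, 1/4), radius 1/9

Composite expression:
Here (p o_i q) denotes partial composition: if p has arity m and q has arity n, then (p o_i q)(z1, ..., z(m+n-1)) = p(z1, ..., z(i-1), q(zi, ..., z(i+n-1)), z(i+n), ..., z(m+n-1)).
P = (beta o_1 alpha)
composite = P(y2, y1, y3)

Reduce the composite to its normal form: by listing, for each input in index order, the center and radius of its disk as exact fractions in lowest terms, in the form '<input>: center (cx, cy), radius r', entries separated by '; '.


y1: center (13/24, 1/2), radius 1/96; y2: center (11/24, 11/24), radius 1/60; y3: center (-1/4, 1/4), radius 1/9

Nesting under beta composes maps z -> c + r*z down each y-path.
input y2: applying the 2 nested substitutions gives center (11/24, 11/24), radius 1/60
input y1: applying the 2 nested substitutions gives center (13/24, 1/2), radius 1/96
input y3: applying the 1 nested substitution gives center (-1/4, 1/4), radius 1/9


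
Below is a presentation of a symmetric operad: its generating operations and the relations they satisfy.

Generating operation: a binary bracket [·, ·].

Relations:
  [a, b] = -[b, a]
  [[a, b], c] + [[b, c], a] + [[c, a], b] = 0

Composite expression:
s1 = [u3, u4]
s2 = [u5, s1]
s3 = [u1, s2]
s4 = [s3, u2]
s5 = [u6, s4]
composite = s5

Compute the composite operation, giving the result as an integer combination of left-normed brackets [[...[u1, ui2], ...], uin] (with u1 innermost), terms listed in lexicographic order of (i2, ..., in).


A multilinear Lie element is pinned by u1-initial words (u1 innermost).
Composite bracket: [u6, [[u1, [u5, [u3, u4]]], u2]]
The bracket unfolds into 32 signed words via [a, b] = ab - ba (2^5 = 32).
Only words starting with u1 matter:
  u1u3u4u5u2u6 appears with sign +1, giving the term +[[[[[u1, u3], u4], u5], u2], u6]
  u1u4u3u5u2u6 appears with sign -1, giving the term -[[[[[u1, u4], u3], u5], u2], u6]
  u1u5u3u4u2u6 appears with sign -1, giving the term -[[[[[u1, u5], u3], u4], u2], u6]
  u1u5u4u3u2u6 appears with sign +1, giving the term +[[[[[u1, u5], u4], u3], u2], u6]

[[[[[u1, u3], u4], u5], u2], u6] - [[[[[u1, u4], u3], u5], u2], u6] - [[[[[u1, u5], u3], u4], u2], u6] + [[[[[u1, u5], u4], u3], u2], u6]


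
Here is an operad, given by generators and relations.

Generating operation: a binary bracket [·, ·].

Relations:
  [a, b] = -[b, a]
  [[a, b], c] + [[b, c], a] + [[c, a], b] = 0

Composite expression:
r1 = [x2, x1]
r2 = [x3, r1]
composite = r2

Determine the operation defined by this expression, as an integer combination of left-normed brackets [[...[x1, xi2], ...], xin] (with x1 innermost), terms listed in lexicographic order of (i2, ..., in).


[[x1, x2], x3]

In the tensor algebra, words opening x1 carry the x1-anchored form.
Composite bracket: [x3, [x2, x1]]
Applying ab - ba throughout gives 4 signed words (2^2 = 4).
Keep just the words that open with x1:
  word x1x2x3 has sign +1, contributing +[[x1, x2], x3]


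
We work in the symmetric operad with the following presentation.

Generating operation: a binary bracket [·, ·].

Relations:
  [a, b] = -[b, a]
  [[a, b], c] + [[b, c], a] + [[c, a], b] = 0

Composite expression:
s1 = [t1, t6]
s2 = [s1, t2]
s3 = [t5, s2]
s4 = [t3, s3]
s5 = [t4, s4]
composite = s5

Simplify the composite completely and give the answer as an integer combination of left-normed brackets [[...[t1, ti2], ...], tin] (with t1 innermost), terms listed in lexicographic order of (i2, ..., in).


-[[[[[t1, t6], t2], t5], t3], t4]


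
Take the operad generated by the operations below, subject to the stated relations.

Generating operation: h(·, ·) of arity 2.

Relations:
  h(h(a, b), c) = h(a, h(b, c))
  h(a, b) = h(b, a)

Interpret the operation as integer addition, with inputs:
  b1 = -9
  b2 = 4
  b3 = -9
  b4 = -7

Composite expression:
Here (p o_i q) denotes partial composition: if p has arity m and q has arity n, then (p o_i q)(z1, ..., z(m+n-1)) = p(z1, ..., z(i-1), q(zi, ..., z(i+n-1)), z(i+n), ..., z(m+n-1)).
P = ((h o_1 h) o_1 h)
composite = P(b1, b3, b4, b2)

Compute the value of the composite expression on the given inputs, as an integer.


-21


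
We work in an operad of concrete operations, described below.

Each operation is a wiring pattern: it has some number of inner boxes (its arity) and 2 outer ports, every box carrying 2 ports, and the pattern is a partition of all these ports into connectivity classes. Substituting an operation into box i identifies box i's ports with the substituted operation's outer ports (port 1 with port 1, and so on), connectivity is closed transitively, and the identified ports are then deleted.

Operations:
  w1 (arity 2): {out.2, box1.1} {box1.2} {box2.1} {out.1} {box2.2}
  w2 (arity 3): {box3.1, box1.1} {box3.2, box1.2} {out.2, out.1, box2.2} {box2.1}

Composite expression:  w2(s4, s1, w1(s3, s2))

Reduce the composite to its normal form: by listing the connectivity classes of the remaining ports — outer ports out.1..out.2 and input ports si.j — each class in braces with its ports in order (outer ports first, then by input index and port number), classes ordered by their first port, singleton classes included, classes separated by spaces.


Treat the ports identified at w2 as solder joints: merge, then drop.
w1 over (s3, s2) gives {out.1} {out.2, s3.1} {s2.1} {s2.2} {s3.2}, out.j being that stage's outer ports
w2 over (s4, s1, s3, s2) gives {out.1, out.2, s1.2} {s1.1} {s2.1} {s2.2} {s3.1, s4.2} {s3.2} {s4.1}, out.j being that stage's outer ports

{out.1, out.2, s1.2} {s1.1} {s2.1} {s2.2} {s3.1, s4.2} {s3.2} {s4.1}


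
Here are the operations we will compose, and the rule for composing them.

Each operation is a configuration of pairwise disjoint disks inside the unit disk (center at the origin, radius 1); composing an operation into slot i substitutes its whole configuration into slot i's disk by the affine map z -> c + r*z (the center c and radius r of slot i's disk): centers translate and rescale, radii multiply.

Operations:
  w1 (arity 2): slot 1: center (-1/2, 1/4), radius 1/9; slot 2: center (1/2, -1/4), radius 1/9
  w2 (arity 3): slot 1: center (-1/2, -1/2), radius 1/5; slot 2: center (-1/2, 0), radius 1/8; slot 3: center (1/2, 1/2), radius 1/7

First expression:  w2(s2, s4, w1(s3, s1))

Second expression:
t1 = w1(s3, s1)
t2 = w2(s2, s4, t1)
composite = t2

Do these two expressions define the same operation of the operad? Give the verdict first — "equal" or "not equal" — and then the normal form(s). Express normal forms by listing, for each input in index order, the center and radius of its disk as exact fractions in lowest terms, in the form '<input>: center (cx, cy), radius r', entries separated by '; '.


equal; both compose to s1: center (4/7, 13/28), radius 1/63; s2: center (-1/2, -1/2), radius 1/5; s3: center (3/7, 15/28), radius 1/63; s4: center (-1/2, 0), radius 1/8


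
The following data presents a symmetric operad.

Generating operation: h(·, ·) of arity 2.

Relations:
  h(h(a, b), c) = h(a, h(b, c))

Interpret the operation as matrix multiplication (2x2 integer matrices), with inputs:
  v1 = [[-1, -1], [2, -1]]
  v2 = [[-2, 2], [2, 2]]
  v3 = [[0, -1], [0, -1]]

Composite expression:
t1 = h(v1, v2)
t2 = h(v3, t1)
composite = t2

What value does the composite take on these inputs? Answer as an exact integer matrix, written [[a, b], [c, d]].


h(v1, v2) = [[0, -4], [-6, 2]]
h(v3, h(v1, v2)) = [[6, -2], [6, -2]]

[[6, -2], [6, -2]]


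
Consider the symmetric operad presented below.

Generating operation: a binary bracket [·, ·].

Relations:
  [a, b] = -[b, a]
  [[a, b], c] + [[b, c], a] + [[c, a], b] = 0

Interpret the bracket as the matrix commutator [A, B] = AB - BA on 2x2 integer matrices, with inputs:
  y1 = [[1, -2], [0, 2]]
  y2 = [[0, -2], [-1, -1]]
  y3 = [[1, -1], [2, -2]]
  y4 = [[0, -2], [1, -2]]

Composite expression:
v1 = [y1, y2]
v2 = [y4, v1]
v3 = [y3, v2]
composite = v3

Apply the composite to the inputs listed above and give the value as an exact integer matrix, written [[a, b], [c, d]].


[[-38, 44], [-26, 38]]

[y1, y2] = [[2, 4], [-1, -2]]
[y4, [y1, y2]] = [[-2, 16], [6, 2]]
[y3, [y4, [y1, y2]]] = [[-38, 44], [-26, 38]]


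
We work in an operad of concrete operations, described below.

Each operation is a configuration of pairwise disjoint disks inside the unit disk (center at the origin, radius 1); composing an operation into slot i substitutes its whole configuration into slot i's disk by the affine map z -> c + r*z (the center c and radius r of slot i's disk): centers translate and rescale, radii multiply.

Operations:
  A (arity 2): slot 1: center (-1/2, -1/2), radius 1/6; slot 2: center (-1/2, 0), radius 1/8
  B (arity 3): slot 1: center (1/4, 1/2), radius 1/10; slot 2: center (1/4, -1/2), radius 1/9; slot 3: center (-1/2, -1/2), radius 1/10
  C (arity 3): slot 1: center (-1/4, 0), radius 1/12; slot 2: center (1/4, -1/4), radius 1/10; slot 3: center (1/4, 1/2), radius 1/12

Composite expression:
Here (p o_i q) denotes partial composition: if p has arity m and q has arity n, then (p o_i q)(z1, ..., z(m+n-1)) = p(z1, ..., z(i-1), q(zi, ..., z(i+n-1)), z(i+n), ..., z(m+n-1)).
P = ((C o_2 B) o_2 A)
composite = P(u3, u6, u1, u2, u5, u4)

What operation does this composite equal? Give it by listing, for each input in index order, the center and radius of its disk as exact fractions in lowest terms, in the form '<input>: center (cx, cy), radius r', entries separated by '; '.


Affine substitution under C: radii multiply and u-centers shift.
input u3: composing its 1 substitution step yields center (-1/4, 0), radius 1/12
input u6: composing its 3 substitution steps yields center (27/100, -41/200), radius 1/600
input u1: composing its 3 substitution steps yields center (27/100, -1/5), radius 1/800
input u2: composing its 2 substitution steps yields center (11/40, -3/10), radius 1/90
input u5: composing its 2 substitution steps yields center (1/5, -3/10), radius 1/100
input u4: composing its 1 substitution step yields center (1/4, 1/2), radius 1/12

u1: center (27/100, -1/5), radius 1/800; u2: center (11/40, -3/10), radius 1/90; u3: center (-1/4, 0), radius 1/12; u4: center (1/4, 1/2), radius 1/12; u5: center (1/5, -3/10), radius 1/100; u6: center (27/100, -41/200), radius 1/600


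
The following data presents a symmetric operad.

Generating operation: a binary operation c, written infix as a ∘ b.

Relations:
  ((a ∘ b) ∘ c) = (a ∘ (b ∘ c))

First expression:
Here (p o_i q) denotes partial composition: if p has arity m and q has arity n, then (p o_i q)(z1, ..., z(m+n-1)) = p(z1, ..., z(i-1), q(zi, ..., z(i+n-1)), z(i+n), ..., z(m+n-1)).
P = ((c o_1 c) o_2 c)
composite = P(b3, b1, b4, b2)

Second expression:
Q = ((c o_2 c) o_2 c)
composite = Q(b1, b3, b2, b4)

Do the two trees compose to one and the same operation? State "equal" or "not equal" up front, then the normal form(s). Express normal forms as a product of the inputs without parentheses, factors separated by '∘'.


not equal: they reduce to b3 ∘ b1 ∘ b4 ∘ b2 and b1 ∘ b3 ∘ b2 ∘ b4


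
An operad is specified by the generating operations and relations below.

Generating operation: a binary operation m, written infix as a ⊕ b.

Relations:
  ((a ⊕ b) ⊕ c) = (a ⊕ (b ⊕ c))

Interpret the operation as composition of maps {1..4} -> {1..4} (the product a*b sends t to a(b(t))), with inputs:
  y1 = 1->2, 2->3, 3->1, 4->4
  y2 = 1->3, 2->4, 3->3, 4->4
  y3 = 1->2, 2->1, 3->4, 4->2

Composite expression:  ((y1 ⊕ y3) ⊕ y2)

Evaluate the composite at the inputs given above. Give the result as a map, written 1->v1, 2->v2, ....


1->4, 2->3, 3->4, 4->3

(y1 ⊕ y3) = 1->3, 2->2, 3->4, 4->3
((y1 ⊕ y3) ⊕ y2) = 1->4, 2->3, 3->4, 4->3


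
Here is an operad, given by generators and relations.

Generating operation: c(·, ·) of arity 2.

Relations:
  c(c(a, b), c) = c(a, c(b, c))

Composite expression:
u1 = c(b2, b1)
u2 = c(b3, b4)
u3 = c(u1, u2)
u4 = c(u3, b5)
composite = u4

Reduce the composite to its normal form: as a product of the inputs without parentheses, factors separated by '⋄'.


b2 ⋄ b1 ⋄ b3 ⋄ b4 ⋄ b5

The c-tree's shape is irrelevant; the b-reading-order decides.
c(b2, b1) linearizes to b2 ⋄ b1
c(b3, b4) linearizes to b3 ⋄ b4
c(c(b2, b1), c(b3, b4)) linearizes to b2 ⋄ b1 ⋄ b3 ⋄ b4
c(c(c(b2, b1), c(b3, b4)), b5) linearizes to b2 ⋄ b1 ⋄ b3 ⋄ b4 ⋄ b5


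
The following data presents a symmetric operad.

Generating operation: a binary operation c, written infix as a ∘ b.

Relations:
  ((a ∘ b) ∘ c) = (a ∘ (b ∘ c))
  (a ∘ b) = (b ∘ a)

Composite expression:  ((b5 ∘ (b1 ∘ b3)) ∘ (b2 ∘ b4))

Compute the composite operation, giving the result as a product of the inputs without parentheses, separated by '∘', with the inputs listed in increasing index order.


Reordering under c is free, so list the b-inputs canonically.
(b1 ∘ b3) spells out as b1 ∘ b3
(b5 ∘ (b1 ∘ b3)) spells out as b5 ∘ b1 ∘ b3
(b2 ∘ b4) spells out as b2 ∘ b4
((b5 ∘ (b1 ∘ b3)) ∘ (b2 ∘ b4)) spells out as b5 ∘ b1 ∘ b3 ∘ b2 ∘ b4
sorting the factors by input index: b1 ∘ b2 ∘ b3 ∘ b4 ∘ b5

b1 ∘ b2 ∘ b3 ∘ b4 ∘ b5


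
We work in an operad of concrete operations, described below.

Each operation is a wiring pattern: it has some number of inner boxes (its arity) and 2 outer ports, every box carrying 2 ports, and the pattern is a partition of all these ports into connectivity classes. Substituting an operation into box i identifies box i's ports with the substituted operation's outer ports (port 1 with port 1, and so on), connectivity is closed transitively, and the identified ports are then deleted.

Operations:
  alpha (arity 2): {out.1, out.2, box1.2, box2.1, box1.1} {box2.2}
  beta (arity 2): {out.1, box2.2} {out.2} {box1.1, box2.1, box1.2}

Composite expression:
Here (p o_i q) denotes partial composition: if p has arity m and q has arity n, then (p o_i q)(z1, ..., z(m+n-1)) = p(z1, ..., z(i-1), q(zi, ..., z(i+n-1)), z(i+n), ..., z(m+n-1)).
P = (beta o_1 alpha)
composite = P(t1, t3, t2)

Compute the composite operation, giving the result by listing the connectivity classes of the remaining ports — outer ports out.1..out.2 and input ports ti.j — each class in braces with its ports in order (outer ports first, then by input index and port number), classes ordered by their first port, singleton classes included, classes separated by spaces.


{out.1, t2.2} {out.2} {t1.1, t1.2, t2.1, t3.1} {t3.2}

Connectivity passes through glued beta-boundaries; trace each wire chain.
stage alpha: inputs (t1, t3), connectivity {out.1, out.2, t1.1, t1.2, t3.1} {t3.2}, out.j its boundary
stage beta: inputs (t1, t3, t2), connectivity {out.1, t2.2} {out.2} {t1.1, t1.2, t2.1, t3.1} {t3.2}, out.j its boundary


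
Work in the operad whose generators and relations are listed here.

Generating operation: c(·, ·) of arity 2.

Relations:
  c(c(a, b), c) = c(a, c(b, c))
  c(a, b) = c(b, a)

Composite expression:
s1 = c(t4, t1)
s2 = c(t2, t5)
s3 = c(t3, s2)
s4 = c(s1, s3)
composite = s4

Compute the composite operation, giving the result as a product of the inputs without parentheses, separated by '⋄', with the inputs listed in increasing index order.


t1 ⋄ t2 ⋄ t3 ⋄ t4 ⋄ t5

Both nesting and order wash out for c; what remains is which t's occur.
c(t4, t1) reduces to t4 ⋄ t1
c(t2, t5) reduces to t2 ⋄ t5
c(t3, c(t2, t5)) reduces to t3 ⋄ t2 ⋄ t5
c(c(t4, t1), c(t3, c(t2, t5))) reduces to t4 ⋄ t1 ⋄ t3 ⋄ t2 ⋄ t5
putting the inputs in ascending order: t1 ⋄ t2 ⋄ t3 ⋄ t4 ⋄ t5


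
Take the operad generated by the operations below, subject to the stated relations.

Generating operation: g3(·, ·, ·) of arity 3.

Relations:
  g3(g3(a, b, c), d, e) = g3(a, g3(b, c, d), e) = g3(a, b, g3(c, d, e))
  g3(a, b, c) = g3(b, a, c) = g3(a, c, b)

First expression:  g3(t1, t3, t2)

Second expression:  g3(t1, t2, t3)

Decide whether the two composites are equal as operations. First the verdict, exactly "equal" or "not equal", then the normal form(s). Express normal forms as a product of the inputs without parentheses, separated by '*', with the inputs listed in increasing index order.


equal; the common form is t1 * t2 * t3

Normal form of the first expression: t1 * t2 * t3
Normal form of the second expression: t1 * t2 * t3
Identical normal forms: equal.


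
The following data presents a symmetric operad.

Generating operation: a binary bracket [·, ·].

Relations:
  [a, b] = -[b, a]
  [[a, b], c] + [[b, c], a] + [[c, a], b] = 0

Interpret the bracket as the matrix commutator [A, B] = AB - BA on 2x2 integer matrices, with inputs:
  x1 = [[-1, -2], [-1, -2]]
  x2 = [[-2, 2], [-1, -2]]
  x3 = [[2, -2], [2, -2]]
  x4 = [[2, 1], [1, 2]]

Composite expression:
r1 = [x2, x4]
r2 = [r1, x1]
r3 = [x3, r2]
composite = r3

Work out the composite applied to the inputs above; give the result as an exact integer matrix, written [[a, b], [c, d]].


[[12, -48], [-24, -12]]

[x2, x4] = [[3, 0], [0, -3]]
[[x2, x4], x1] = [[0, -12], [6, 0]]
[x3, [[x2, x4], x1]] = [[12, -48], [-24, -12]]


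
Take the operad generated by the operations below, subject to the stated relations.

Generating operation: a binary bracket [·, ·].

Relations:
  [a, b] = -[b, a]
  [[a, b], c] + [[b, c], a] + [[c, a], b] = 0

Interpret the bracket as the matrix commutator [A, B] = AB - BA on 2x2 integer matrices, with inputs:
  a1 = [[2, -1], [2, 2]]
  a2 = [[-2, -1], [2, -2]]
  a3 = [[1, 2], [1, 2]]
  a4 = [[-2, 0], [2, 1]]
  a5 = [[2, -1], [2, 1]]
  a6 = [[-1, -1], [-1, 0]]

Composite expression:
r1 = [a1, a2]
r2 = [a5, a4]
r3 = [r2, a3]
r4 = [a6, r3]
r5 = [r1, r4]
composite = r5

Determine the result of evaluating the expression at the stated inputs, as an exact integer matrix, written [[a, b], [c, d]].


[[0, 0], [0, 0]]

[a1, a2] = [[0, 0], [0, 0]]
[a5, a4] = [[-2, -3], [-8, 2]]
[[a5, a4], a3] = [[13, -11], [12, -13]]
[a6, [[a5, a4], a3]] = [[-23, 37], [-14, 23]]
[[a1, a2], [a6, [[a5, a4], a3]]] = [[0, 0], [0, 0]]


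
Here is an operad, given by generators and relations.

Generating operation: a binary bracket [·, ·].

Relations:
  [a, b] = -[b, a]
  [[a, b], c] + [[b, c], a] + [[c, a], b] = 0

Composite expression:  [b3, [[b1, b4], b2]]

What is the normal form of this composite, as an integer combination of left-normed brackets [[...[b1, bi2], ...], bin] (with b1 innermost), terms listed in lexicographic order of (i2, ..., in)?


Expand each bracket as ab - ba; the b1-initial words give the coefficients.
Composite bracket: [b3, [[b1, b4], b2]]
The bracket unfolds into 8 signed words via [a, b] = ab - ba (2^3 = 8).
Keep just the words that open with b1:
  b1b4b2b3 (sign -1) contributes -[[[b1, b4], b2], b3]

-[[[b1, b4], b2], b3]


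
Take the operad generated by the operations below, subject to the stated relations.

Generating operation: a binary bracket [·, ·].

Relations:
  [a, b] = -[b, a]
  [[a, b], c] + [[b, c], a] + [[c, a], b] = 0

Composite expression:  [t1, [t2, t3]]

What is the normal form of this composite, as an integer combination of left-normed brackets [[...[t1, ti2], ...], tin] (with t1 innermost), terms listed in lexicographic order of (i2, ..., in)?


Skip Jacobi rewriting: expand, keep t1-initial words, read off terms.
Composite bracket: [t1, [t2, t3]]
Applying ab - ba throughout gives 4 signed words (2^2 = 4).
Keep just the words that open with t1:
  t1t2t3 appears with sign +1, giving the term +[[t1, t2], t3]
  t1t3t2 appears with sign -1, giving the term -[[t1, t3], t2]

[[t1, t2], t3] - [[t1, t3], t2]


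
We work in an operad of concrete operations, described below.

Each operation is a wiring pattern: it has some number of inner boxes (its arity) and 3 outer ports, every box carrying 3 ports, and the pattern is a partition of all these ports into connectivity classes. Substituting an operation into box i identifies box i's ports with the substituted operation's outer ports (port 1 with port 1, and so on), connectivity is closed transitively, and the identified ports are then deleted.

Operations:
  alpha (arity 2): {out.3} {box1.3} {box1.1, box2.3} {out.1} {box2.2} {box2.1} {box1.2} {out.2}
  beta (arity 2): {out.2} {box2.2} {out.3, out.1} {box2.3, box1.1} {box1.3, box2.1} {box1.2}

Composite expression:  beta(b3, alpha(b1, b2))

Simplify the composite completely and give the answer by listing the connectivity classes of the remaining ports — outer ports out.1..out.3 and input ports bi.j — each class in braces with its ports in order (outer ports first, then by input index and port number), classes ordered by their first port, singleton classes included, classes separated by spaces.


{out.1, out.3} {out.2} {b1.1, b2.3} {b1.2} {b1.3} {b2.1} {b2.2} {b3.1} {b3.2} {b3.3}


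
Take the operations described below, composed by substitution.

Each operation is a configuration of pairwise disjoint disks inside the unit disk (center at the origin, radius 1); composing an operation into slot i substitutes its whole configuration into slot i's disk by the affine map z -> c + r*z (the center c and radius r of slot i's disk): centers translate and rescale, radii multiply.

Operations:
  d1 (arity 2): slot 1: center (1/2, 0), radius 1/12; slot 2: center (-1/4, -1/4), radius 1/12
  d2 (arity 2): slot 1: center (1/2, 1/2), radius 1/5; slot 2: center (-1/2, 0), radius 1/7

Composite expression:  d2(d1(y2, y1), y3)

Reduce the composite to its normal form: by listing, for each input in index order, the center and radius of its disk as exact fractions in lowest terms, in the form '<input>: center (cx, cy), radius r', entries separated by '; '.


y1: center (9/20, 9/20), radius 1/60; y2: center (3/5, 1/2), radius 1/60; y3: center (-1/2, 0), radius 1/7


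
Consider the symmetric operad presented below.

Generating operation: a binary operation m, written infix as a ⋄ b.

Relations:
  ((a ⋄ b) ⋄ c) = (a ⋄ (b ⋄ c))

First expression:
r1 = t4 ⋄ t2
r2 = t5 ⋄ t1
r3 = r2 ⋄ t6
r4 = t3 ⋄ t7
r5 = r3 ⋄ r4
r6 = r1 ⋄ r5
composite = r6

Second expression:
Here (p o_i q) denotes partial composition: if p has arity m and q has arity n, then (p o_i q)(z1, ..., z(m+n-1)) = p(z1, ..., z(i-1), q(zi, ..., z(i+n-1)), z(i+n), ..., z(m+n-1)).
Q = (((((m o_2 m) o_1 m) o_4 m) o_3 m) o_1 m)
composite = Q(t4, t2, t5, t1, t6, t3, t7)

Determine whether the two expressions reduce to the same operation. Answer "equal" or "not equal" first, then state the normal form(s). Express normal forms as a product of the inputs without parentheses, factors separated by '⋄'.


equal — both sides give t4 ⋄ t2 ⋄ t5 ⋄ t1 ⋄ t6 ⋄ t3 ⋄ t7

Normal form of the first expression: t4 ⋄ t2 ⋄ t5 ⋄ t1 ⋄ t6 ⋄ t3 ⋄ t7
Normal form of the second expression: t4 ⋄ t2 ⋄ t5 ⋄ t1 ⋄ t6 ⋄ t3 ⋄ t7
Identical normal forms: equal.


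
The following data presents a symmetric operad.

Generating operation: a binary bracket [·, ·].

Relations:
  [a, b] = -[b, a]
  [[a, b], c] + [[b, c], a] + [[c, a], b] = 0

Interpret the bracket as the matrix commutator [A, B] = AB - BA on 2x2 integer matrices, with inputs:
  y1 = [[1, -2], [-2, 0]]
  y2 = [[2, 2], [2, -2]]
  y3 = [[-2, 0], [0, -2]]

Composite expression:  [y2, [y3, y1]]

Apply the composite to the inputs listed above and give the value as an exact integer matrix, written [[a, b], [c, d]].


[y3, y1] = [[0, 0], [0, 0]]
[y2, [y3, y1]] = [[0, 0], [0, 0]]

[[0, 0], [0, 0]]


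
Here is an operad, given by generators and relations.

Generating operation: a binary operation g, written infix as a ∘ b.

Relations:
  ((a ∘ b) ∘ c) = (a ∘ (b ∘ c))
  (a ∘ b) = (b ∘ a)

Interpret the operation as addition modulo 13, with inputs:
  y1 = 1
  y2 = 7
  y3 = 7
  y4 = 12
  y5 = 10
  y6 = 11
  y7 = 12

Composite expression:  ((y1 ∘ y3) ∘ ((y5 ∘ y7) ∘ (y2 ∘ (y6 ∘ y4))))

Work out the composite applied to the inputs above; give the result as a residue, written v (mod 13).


8 (mod 13)

(y1 ∘ y3) = 8
(y5 ∘ y7) = 9
(y6 ∘ y4) = 10
(y2 ∘ (y6 ∘ y4)) = 4
((y5 ∘ y7) ∘ (y2 ∘ (y6 ∘ y4))) = 0
((y1 ∘ y3) ∘ ((y5 ∘ y7) ∘ (y2 ∘ (y6 ∘ y4)))) = 8


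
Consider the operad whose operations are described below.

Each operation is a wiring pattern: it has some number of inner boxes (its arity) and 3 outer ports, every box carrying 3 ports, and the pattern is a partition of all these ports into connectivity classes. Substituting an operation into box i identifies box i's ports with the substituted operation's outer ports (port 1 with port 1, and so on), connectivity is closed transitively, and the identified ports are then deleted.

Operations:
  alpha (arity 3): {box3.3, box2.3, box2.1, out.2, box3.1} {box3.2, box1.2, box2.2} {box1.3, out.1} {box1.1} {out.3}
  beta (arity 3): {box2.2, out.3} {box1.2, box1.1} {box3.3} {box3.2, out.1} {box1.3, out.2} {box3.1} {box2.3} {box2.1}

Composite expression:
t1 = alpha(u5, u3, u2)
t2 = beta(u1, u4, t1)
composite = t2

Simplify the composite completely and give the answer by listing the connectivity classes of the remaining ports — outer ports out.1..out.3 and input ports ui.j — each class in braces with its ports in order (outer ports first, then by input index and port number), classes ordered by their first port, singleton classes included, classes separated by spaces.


{out.1, u2.1, u2.3, u3.1, u3.3} {out.2, u1.3} {out.3, u4.2} {u1.1, u1.2} {u2.2, u3.2, u5.2} {u4.1} {u4.3} {u5.1} {u5.3}


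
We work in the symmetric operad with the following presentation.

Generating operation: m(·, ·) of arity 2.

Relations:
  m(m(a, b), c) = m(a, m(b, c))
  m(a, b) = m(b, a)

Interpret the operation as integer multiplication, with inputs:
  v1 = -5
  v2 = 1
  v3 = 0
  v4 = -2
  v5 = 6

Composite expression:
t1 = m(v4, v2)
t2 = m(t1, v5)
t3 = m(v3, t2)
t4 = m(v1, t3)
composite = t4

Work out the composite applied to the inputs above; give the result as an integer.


0

m(v4, v2) = -2
m(m(v4, v2), v5) = -12
m(v3, m(m(v4, v2), v5)) = 0
m(v1, m(v3, m(m(v4, v2), v5))) = 0


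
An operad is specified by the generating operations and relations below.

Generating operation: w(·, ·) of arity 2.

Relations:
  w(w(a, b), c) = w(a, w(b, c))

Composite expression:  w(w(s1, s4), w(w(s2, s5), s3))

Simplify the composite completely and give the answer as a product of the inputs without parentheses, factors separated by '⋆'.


s1 ⋆ s4 ⋆ s2 ⋆ s5 ⋆ s3

All parenthesizations of w agree; list the s-inputs left to right.
w(s1, s4) collapses to s1 ⋆ s4
w(s2, s5) collapses to s2 ⋆ s5
w(w(s2, s5), s3) collapses to s2 ⋆ s5 ⋆ s3
w(w(s1, s4), w(w(s2, s5), s3)) collapses to s1 ⋆ s4 ⋆ s2 ⋆ s5 ⋆ s3


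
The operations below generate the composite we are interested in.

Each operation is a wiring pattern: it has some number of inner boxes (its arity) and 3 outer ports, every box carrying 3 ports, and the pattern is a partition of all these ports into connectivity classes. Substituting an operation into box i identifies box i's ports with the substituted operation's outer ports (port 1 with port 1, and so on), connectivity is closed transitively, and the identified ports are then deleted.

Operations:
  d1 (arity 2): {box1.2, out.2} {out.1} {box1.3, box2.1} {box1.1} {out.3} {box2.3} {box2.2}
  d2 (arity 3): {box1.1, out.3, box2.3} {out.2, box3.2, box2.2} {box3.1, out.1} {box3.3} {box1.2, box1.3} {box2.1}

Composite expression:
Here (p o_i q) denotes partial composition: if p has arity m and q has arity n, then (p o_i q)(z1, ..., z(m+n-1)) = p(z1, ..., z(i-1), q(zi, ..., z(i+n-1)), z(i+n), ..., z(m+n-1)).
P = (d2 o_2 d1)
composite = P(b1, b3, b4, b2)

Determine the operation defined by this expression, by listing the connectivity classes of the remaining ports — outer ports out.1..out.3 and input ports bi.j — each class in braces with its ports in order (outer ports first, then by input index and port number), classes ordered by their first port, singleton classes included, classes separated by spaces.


Reachability decides: close wires over d2-identified ports.
composing d1 on (b3, b4), with out.j its own outer ports: {out.1} {out.2, b3.2} {out.3} {b3.1} {b3.3, b4.1} {b4.2} {b4.3}
composing d2 on (b1, b3, b4, b2), with out.j its own outer ports: {out.1, b2.1} {out.2, b2.2, b3.2} {out.3, b1.1} {b1.2, b1.3} {b2.3} {b3.1} {b3.3, b4.1} {b4.2} {b4.3}

{out.1, b2.1} {out.2, b2.2, b3.2} {out.3, b1.1} {b1.2, b1.3} {b2.3} {b3.1} {b3.3, b4.1} {b4.2} {b4.3}


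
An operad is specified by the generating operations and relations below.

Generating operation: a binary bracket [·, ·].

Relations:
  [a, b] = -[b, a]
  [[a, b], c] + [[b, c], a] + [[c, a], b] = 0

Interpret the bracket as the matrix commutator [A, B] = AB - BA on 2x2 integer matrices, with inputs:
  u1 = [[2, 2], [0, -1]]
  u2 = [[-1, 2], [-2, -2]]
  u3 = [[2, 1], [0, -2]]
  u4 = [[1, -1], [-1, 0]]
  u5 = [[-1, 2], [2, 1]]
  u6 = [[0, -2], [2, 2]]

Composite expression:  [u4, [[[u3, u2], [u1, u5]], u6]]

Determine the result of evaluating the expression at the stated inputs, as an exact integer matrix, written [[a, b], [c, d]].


[[-112, 72], [-184, 112]]

[u3, u2] = [[-2, 7], [8, 2]]
[u1, u5] = [[4, 10], [-6, -4]]
[[u3, u2], [u1, u5]] = [[-122, -96], [40, 122]]
[[[u3, u2], [u1, u5]], u6] = [[-112, 296], [408, 112]]
[u4, [[[u3, u2], [u1, u5]], u6]] = [[-112, 72], [-184, 112]]


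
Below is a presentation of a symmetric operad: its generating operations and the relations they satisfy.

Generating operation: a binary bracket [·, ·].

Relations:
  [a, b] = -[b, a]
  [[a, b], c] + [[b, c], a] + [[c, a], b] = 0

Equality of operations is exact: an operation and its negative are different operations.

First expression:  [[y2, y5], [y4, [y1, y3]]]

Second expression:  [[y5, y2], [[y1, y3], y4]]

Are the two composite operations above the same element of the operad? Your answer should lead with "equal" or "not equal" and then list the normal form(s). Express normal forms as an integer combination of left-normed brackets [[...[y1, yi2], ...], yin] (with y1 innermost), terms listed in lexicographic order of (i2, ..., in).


The first expression, normalized: [[[[y1, y3], y4], y2], y5] - [[[[y1, y3], y4], y5], y2]
The second expression, normalized: [[[[y1, y3], y4], y2], y5] - [[[[y1, y3], y4], y5], y2]
One common form — equal.

equal; both compose to [[[[y1, y3], y4], y2], y5] - [[[[y1, y3], y4], y5], y2]


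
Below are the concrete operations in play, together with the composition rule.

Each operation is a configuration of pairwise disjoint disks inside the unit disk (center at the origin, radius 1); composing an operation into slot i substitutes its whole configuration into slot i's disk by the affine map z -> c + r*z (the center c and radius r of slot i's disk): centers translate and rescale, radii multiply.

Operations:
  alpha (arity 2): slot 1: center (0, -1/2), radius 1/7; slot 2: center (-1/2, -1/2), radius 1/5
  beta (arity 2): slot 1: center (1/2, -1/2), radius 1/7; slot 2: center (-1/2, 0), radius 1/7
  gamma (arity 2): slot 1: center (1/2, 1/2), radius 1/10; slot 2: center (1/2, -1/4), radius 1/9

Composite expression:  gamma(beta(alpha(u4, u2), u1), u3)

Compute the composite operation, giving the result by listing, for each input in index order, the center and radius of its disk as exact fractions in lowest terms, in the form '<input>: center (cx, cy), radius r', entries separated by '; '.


Affine substitution under gamma: radii multiply and u-centers shift.
u4 passes through 3 substitutions, ending at center (11/20, 31/70), radius 1/490
u2 passes through 3 substitutions, ending at center (19/35, 31/70), radius 1/350
u1 passes through 2 substitutions, ending at center (9/20, 1/2), radius 1/70
u3 passes through 1 substitution, ending at center (1/2, -1/4), radius 1/9

u1: center (9/20, 1/2), radius 1/70; u2: center (19/35, 31/70), radius 1/350; u3: center (1/2, -1/4), radius 1/9; u4: center (11/20, 31/70), radius 1/490


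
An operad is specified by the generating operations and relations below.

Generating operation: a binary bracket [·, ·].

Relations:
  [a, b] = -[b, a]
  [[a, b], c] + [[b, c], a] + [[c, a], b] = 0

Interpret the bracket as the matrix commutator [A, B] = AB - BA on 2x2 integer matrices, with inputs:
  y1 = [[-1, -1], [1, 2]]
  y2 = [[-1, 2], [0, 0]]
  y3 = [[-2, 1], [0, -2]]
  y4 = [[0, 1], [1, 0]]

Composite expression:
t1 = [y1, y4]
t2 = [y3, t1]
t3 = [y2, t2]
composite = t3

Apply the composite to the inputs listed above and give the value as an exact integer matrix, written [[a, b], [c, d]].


[[0, -16], [0, 0]]

[y1, y4] = [[-2, -3], [3, 2]]
[y3, [y1, y4]] = [[3, 4], [0, -3]]
[y2, [y3, [y1, y4]]] = [[0, -16], [0, 0]]


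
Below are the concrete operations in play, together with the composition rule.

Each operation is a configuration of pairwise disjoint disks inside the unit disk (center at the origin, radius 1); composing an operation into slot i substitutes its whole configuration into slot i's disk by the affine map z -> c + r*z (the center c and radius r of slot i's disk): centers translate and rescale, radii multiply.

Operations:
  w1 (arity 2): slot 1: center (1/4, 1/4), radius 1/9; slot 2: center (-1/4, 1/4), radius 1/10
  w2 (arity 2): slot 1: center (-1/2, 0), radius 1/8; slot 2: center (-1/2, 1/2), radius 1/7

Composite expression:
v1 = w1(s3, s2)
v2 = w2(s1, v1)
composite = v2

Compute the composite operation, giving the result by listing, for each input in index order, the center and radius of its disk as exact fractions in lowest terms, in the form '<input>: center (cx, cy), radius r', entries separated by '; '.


s1: center (-1/2, 0), radius 1/8; s2: center (-15/28, 15/28), radius 1/70; s3: center (-13/28, 15/28), radius 1/63


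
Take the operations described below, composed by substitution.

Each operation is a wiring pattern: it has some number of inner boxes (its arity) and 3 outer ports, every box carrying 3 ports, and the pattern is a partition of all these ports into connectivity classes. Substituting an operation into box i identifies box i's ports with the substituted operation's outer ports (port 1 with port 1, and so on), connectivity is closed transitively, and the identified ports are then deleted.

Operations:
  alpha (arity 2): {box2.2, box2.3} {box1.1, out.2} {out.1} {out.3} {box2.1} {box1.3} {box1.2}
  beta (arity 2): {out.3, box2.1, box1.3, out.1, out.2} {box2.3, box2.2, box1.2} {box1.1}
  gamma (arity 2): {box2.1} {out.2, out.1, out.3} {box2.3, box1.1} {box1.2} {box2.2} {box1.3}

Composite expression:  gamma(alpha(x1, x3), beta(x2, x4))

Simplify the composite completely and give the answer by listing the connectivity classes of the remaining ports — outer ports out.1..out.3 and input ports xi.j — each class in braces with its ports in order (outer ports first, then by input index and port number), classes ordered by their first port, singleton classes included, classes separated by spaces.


{out.1, out.2, out.3} {x1.1} {x1.2} {x1.3} {x2.1} {x2.2, x4.2, x4.3} {x2.3, x4.1} {x3.1} {x3.2, x3.3}

Two ports join when wires chain via gamma-identified ports.
stage alpha: inputs (x1, x3), connectivity {out.1} {out.2, x1.1} {out.3} {x1.2} {x1.3} {x3.1} {x3.2, x3.3}, out.j its boundary
stage beta: inputs (x2, x4), connectivity {out.1, out.2, out.3, x2.3, x4.1} {x2.1} {x2.2, x4.2, x4.3}, out.j its boundary
stage gamma: inputs (x1, x3, x2, x4), connectivity {out.1, out.2, out.3} {x1.1} {x1.2} {x1.3} {x2.1} {x2.2, x4.2, x4.3} {x2.3, x4.1} {x3.1} {x3.2, x3.3}, out.j its boundary
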